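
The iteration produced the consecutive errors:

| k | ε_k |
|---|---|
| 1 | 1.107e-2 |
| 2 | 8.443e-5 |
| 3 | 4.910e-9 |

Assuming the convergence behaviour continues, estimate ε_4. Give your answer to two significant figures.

First estimate the order: p ≈ ln(ε_3/ε_2) / ln(ε_2/ε_1) = ln(4.910e-9/8.443e-5)/ln(8.443e-5/1.107e-2) = ln(5.81547e-05)/ln(0.00762692) ≈ 2.0001.
Then ε_4 ≈ ε_3·(ε_3/ε_2)^p = 4.910e-9·(5.81547e-05)^2.0001 = 4.910e-9·3.37867e-09 ≈ 1.659e-17.

1.7e-17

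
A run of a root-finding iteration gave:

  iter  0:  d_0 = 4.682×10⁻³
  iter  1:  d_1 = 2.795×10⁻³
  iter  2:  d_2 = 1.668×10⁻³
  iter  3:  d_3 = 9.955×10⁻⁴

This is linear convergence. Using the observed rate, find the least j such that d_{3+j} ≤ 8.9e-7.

14

Rate ρ ≈ d_3/d_2 = 9.955×10⁻⁴/1.668×10⁻³ = 0.5968.
After j more steps, d_{3+j} ≈ 9.955×10⁻⁴·ρ^j; need ρ^j ≤ 8.9e-7/9.955×10⁻⁴ = 0.000894023.
j ≥ ln(0.000894023)/ln(0.5968) = -7.0198/-0.51617 = 13.600.
So 14 more iterations are needed.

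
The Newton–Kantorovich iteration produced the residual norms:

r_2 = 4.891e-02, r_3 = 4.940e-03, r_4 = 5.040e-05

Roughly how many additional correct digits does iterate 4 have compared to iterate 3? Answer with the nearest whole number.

2

Digits gained ≈ log₁₀(r_3/r_4) = log₁₀(4.940e-03/5.040e-05) = log₁₀(98.0159) ≈ 1.991.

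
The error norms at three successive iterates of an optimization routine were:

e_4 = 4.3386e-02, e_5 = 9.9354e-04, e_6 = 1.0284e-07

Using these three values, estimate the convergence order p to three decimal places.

2.430

p ≈ ln(e_6/e_5) / ln(e_5/e_4)
  = ln(1.0284e-07/9.9354e-04) / ln(9.9354e-04/4.3386e-02)
  = ln(0.000103509) / ln(0.0229)
  = -9.175852 / -3.776618 ≈ 2.429648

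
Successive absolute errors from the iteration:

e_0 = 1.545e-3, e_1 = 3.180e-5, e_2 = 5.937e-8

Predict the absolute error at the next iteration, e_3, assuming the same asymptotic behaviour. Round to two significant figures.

First estimate the order: p ≈ ln(e_2/e_1) / ln(e_1/e_0) = ln(5.937e-8/3.180e-5)/ln(3.180e-5/1.545e-3) = ln(0.00186698)/ln(0.0205825) ≈ 1.6181.
Then e_3 ≈ e_2·(e_2/e_1)^p = 5.937e-8·(0.00186698)^1.6181 = 5.937e-8·3.84088e-05 ≈ 2.28e-12.

2.3e-12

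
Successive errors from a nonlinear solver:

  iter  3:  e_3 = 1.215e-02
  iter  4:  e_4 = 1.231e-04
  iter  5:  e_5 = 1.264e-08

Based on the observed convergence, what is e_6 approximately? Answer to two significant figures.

1.3e-16

First estimate the order: p ≈ ln(e_5/e_4) / ln(e_4/e_3) = ln(1.264e-08/1.231e-04)/ln(1.231e-04/1.215e-02) = ln(0.000102681)/ln(0.0101317) ≈ 1.9999.
Then e_6 ≈ e_5·(e_5/e_4)^p = 1.264e-08·(0.000102681)^1.9999 = 1.264e-08·1.05531e-08 ≈ 1.334e-16.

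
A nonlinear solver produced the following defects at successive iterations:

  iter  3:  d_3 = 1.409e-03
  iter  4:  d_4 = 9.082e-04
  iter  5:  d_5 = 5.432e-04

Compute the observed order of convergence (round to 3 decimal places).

p ≈ ln(d_5/d_4) / ln(d_4/d_3)
  = ln(5.432e-04/9.082e-04) / ln(9.082e-04/1.409e-03)
  = ln(0.598106) / ln(0.644571)
  = -0.513987 / -0.439170 ≈ 1.170360

1.170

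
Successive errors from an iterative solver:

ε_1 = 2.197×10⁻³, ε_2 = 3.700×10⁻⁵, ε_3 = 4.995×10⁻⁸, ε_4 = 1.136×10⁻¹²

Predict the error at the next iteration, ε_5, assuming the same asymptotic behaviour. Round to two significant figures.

3.5e-20

First estimate the order: p ≈ ln(ε_4/ε_3) / ln(ε_3/ε_2) = ln(1.136×10⁻¹²/4.995×10⁻⁸)/ln(4.995×10⁻⁸/3.700×10⁻⁵) = ln(2.27427e-05)/ln(0.00135) ≈ 1.6180.
Then ε_5 ≈ ε_4·(ε_4/ε_3)^p = 1.136×10⁻¹²·(2.27427e-05)^1.6180 = 1.136×10⁻¹²·3.07164e-08 ≈ 3.489e-20.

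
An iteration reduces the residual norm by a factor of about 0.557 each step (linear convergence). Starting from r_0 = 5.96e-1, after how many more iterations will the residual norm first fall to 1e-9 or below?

After k steps, r_k ≈ 5.96e-1·0.557^k.
Need 0.557^k ≤ 1e-9/5.96e-1 = 1.67785e-09.
k ≥ ln(1.67785e-09)/ln(0.557) = -20.2058/-0.58519 = 34.529.
Smallest integer k = 35.

35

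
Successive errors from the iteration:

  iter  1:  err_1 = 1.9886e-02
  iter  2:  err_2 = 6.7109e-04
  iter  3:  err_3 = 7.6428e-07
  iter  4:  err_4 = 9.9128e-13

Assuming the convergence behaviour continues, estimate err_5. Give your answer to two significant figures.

First estimate the order: p ≈ ln(err_4/err_3) / ln(err_3/err_2) = ln(9.9128e-13/7.6428e-07)/ln(7.6428e-07/6.7109e-04) = ln(1.29701e-06)/ln(0.00113886) ≈ 2.0000.
Then err_5 ≈ err_4·(err_4/err_3)^p = 9.9128e-13·(1.29701e-06)^2.0000 = 9.9128e-13·1.68223e-12 ≈ 1.668e-24.

1.7e-24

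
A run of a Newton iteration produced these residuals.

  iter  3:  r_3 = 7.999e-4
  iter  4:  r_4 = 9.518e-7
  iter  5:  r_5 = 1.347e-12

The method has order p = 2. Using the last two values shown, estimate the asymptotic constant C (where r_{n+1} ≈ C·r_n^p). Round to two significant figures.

1.5

C ≈ r_5 / r_4^2
  = 1.347e-12 / (9.518e-7)^2
  = 1.347e-12 / 9.05923e-13 ≈ 1.4869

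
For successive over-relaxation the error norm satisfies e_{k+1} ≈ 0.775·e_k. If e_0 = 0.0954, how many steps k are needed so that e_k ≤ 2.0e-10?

79

After k steps, e_k ≈ 0.0954·0.775^k.
Need 0.775^k ≤ 2.0e-10/0.0954 = 2.09644e-09.
k ≥ ln(2.09644e-09)/ln(0.775) = -19.9830/-0.25489 = 78.399.
Smallest integer k = 79.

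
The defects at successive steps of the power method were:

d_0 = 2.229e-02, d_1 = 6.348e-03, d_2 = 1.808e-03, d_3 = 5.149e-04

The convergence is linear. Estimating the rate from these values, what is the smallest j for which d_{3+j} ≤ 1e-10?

13

Rate ρ ≈ d_3/d_2 = 5.149e-04/1.808e-03 = 0.2848.
After j more steps, d_{3+j} ≈ 5.149e-04·ρ^j; need ρ^j ≤ 1e-10/5.149e-04 = 1.94212e-07.
j ≥ ln(1.94212e-07)/ln(0.2848) = -15.4543/-1.25597 = 12.305.
So 13 more iterations are needed.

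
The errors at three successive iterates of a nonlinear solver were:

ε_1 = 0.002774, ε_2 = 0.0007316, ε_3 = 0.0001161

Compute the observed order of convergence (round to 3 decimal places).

1.381

p ≈ ln(ε_3/ε_2) / ln(ε_2/ε_1)
  = ln(0.0001161/0.0007316) / ln(0.0007316/0.002774)
  = ln(0.158693) / ln(0.263735)
  = -1.840784 / -1.332810 ≈ 1.381130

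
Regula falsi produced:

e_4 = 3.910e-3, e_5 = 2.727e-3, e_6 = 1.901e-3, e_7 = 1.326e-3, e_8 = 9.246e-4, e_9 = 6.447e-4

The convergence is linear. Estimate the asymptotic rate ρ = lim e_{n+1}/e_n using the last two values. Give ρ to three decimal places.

ρ ≈ e_9/e_8 = 6.447e-4/9.246e-4 = 0.69727

0.697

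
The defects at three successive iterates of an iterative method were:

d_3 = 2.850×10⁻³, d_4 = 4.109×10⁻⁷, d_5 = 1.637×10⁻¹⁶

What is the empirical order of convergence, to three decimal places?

p ≈ ln(d_5/d_4) / ln(d_4/d_3)
  = ln(1.637×10⁻¹⁶/4.109×10⁻⁷) / ln(4.109×10⁻⁷/2.850×10⁻³)
  = ln(3.98394e-10) / ln(0.000144175)
  = -21.643580 / -8.844483 ≈ 2.447128

2.447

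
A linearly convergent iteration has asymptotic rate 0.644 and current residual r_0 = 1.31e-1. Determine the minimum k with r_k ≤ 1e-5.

22

After k steps, r_k ≈ 1.31e-1·0.644^k.
Need 0.644^k ≤ 1e-5/1.31e-1 = 7.63359e-05.
k ≥ ln(7.63359e-05)/ln(0.644) = -9.4804/-0.44006 = 21.543.
Smallest integer k = 22.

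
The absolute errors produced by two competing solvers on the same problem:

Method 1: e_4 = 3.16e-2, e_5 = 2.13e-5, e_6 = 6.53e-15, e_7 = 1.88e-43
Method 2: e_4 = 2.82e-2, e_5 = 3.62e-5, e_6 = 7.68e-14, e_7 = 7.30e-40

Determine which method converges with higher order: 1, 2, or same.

same

Method 1: p ≈ ln(1.88e-43/6.53e-15)/ln(6.53e-15/2.13e-5) ≈ 3.00.
Method 2: p ≈ ln(7.30e-40/7.68e-14)/ln(7.68e-14/3.62e-5) ≈ 3.00.
Both orders ≈ 3.0 — effectively the same.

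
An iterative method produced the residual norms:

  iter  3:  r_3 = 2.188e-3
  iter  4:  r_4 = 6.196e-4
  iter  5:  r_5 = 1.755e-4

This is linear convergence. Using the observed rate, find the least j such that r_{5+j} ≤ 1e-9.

Rate ρ ≈ r_5/r_4 = 1.755e-4/6.196e-4 = 0.2832.
After j more steps, r_{5+j} ≈ 1.755e-4·ρ^j; need ρ^j ≤ 1e-9/1.755e-4 = 5.69801e-06.
j ≥ ln(5.69801e-06)/ln(0.2832) = -12.0754/-1.26160 = 9.571.
So 10 more iterations are needed.

10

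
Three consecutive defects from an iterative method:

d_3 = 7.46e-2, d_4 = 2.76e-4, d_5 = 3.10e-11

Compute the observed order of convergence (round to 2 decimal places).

p ≈ ln(d_5/d_4) / ln(d_4/d_3)
  = ln(3.10e-11/2.76e-4) / ln(2.76e-4/7.46e-2)
  = ln(1.12319e-07) / ln(0.00369973)
  = -16.00192 / -5.59950 ≈ 2.85774

2.86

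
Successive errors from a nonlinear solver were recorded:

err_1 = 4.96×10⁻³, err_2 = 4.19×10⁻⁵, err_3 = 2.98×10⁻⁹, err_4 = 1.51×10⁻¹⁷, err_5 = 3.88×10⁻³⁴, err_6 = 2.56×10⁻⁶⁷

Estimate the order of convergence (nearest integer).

2

Consecutive ratios: err_6/err_5 = 2.56×10⁻⁶⁷/3.88×10⁻³⁴ = 6.59794e-34, err_5/err_4 = 3.88×10⁻³⁴/1.51×10⁻¹⁷ = 2.56954e-17.
p ≈ ln(6.59794e-34)/ln(2.56954e-17) = -76.4011/-38.2002 ≈ 2.00.
So the convergence is quadratic (order 2).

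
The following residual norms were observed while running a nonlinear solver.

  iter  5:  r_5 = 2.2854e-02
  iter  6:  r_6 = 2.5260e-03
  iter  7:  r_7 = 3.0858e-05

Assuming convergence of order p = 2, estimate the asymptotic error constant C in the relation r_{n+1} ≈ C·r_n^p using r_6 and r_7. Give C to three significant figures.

4.84

C ≈ r_7 / r_6^2
  = 3.0858e-05 / (2.5260e-03)^2
  = 3.0858e-05 / 6.38068e-06 ≈ 4.8362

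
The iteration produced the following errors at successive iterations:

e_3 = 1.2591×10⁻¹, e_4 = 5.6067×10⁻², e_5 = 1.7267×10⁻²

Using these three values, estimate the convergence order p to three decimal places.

p ≈ ln(e_5/e_4) / ln(e_4/e_3)
  = ln(1.7267×10⁻²/5.6067×10⁻²) / ln(5.6067×10⁻²/1.2591×10⁻¹)
  = ln(0.307971) / ln(0.445294)
  = -1.177750 / -0.809021 ≈ 1.455772

1.456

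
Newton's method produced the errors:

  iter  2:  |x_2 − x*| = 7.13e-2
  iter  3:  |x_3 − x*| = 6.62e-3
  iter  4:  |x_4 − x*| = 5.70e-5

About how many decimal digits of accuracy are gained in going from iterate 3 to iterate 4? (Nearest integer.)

Digits gained ≈ log₁₀(|x_3 − x*|/|x_4 − x*|) = log₁₀(6.62e-3/5.70e-5) = log₁₀(116.14) ≈ 2.065.

2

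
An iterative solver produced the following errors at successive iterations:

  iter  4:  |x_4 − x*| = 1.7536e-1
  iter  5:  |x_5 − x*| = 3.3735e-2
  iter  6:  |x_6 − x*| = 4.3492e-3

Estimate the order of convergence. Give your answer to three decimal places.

1.243

p ≈ ln(|x_6 − x*|/|x_5 − x*|) / ln(|x_5 − x*|/|x_4 − x*|)
  = ln(4.3492e-3/3.3735e-2) / ln(3.3735e-2/1.7536e-1)
  = ln(0.128922) / ln(0.192376)
  = -2.048548 / -1.648303 ≈ 1.242822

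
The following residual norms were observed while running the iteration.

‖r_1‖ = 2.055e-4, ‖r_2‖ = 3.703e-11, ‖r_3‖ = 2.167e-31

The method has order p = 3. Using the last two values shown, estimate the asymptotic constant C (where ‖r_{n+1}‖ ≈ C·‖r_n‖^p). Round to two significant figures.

4.3

C ≈ ‖r_3‖ / ‖r_2‖^3
  = 2.167e-31 / (3.703e-11)^3
  = 2.167e-31 / 5.07763e-32 ≈ 4.2677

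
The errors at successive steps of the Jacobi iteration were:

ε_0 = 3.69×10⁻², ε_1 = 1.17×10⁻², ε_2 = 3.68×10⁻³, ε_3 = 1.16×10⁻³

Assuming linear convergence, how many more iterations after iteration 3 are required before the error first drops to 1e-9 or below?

Rate ρ ≈ ε_3/ε_2 = 1.16×10⁻³/3.68×10⁻³ = 0.3152.
After j more steps, ε_{3+j} ≈ 1.16×10⁻³·ρ^j; need ρ^j ≤ 1e-9/1.16×10⁻³ = 8.62069e-07.
j ≥ ln(8.62069e-07)/ln(0.3152) = -13.9639/-1.15455 = 12.095.
So 13 more iterations are needed.

13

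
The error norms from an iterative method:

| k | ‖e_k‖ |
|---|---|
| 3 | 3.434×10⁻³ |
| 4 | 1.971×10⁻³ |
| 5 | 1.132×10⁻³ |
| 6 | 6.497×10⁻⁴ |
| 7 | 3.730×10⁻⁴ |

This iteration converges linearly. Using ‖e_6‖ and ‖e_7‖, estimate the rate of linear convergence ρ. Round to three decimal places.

ρ ≈ ‖e_7‖/‖e_6‖ = 3.730×10⁻⁴/6.497×10⁻⁴ = 0.57411

0.574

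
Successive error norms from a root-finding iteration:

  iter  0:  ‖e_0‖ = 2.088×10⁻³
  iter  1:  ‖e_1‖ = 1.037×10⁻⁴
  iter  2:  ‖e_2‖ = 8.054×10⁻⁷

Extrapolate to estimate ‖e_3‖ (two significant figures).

3.1e-10

First estimate the order: p ≈ ln(‖e_2‖/‖e_1‖) / ln(‖e_1‖/‖e_0‖) = ln(8.054×10⁻⁷/1.037×10⁻⁴)/ln(1.037×10⁻⁴/2.088×10⁻³) = ln(0.00776663)/ln(0.0496648) ≈ 1.6180.
Then ‖e_3‖ ≈ ‖e_2‖·(‖e_2‖/‖e_1‖)^p = 8.054×10⁻⁷·(0.00776663)^1.6180 = 8.054×10⁻⁷·0.00038583 ≈ 3.107e-10.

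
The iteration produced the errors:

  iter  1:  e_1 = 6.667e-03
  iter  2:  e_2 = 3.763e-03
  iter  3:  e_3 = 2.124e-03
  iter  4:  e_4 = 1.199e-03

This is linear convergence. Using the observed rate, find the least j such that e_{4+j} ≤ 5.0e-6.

10

Rate ρ ≈ e_4/e_3 = 1.199e-03/2.124e-03 = 0.5645.
After j more steps, e_{4+j} ≈ 1.199e-03·ρ^j; need ρ^j ≤ 5.0e-6/1.199e-03 = 0.00417014.
j ≥ ln(0.00417014)/ln(0.5645) = -5.4798/-0.57181 = 9.583.
So 10 more iterations are needed.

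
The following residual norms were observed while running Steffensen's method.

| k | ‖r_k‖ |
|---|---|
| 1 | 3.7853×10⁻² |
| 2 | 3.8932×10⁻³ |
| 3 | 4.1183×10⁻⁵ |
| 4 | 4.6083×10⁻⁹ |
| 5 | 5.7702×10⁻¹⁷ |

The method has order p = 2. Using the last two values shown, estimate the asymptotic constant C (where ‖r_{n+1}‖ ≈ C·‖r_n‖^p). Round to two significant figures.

2.7

C ≈ ‖r_5‖ / ‖r_4‖^2
  = 5.7702×10⁻¹⁷ / (4.6083×10⁻⁹)^2
  = 5.7702×10⁻¹⁷ / 2.12364e-17 ≈ 2.7171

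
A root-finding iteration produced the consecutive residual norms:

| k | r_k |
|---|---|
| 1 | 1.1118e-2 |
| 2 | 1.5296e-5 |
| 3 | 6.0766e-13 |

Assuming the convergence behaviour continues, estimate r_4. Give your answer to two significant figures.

4.4e-32

First estimate the order: p ≈ ln(r_3/r_2) / ln(r_2/r_1) = ln(6.0766e-13/1.5296e-5)/ln(1.5296e-5/1.1118e-2) = ln(3.97267e-08)/ln(0.00137579) ≈ 2.5864.
Then r_4 ≈ r_3·(r_3/r_2)^p = 6.0766e-13·(3.97267e-08)^2.5864 = 6.0766e-13·7.21551e-20 ≈ 4.385e-32.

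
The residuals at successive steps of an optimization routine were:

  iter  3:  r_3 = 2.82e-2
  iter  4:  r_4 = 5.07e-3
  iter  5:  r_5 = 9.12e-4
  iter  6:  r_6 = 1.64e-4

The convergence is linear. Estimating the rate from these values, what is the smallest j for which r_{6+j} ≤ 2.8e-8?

Rate ρ ≈ r_6/r_5 = 1.64e-4/9.12e-4 = 0.1798.
After j more steps, r_{6+j} ≈ 1.64e-4·ρ^j; need ρ^j ≤ 2.8e-8/1.64e-4 = 0.000170732.
j ≥ ln(0.000170732)/ln(0.1798) = -8.6754/-1.71591 = 5.056.
So 6 more iterations are needed.

6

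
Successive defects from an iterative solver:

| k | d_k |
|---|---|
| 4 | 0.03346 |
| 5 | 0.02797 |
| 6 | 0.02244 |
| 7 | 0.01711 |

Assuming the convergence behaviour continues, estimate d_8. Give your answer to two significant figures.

First estimate the order: p ≈ ln(d_7/d_6) / ln(d_6/d_5) = ln(0.01711/0.02244)/ln(0.02244/0.02797) = ln(0.762478)/ln(0.802288) ≈ 1.2310.
Then d_8 ≈ d_7·(d_7/d_6)^p = 0.01711·(0.762478)^1.2310 = 0.01711·0.716179 ≈ 0.01225.

1.2e-2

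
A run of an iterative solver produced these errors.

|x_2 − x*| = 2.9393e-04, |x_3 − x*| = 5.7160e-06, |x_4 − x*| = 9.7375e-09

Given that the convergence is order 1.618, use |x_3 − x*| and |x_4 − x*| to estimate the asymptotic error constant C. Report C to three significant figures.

2.96

C ≈ |x_4 − x*| / |x_3 − x*|^1.618
  = 9.7375e-09 / (5.7160e-06)^1.618
  = 9.7375e-09 / 3.28833e-09 ≈ 2.9612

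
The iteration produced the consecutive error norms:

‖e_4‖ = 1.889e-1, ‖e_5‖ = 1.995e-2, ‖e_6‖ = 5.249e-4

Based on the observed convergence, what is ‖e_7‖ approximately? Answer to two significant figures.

1.5e-6

First estimate the order: p ≈ ln(‖e_6‖/‖e_5‖) / ln(‖e_5‖/‖e_4‖) = ln(5.249e-4/1.995e-2)/ln(1.995e-2/1.889e-1) = ln(0.0263108)/ln(0.105611) ≈ 1.6182.
Then ‖e_7‖ ≈ ‖e_6‖·(‖e_6‖/‖e_5‖)^p = 5.249e-4·(0.0263108)^1.6182 = 5.249e-4·0.00277627 ≈ 1.457e-06.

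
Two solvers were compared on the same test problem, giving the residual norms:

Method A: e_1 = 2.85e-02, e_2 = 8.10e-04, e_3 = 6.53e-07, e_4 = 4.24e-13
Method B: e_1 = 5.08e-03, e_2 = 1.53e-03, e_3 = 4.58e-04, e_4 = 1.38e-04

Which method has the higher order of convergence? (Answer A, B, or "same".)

Method A: p ≈ ln(4.24e-13/6.53e-07)/ln(6.53e-07/8.10e-04) ≈ 2.00.
Method B: p ≈ ln(1.38e-04/4.58e-04)/ln(4.58e-04/1.53e-03) ≈ 0.99.
Method A has the higher order (≈2.0 vs ≈1.0).

A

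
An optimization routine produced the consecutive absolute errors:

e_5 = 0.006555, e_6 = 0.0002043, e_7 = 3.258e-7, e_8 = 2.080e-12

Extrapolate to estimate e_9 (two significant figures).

4.7e-22

First estimate the order: p ≈ ln(e_8/e_7) / ln(e_7/e_6) = ln(2.080e-12/3.258e-7)/ln(3.258e-7/0.0002043) = ln(6.38428e-06)/ln(0.00159471) ≈ 1.8571.
Then e_9 ≈ e_8·(e_8/e_7)^p = 2.080e-12·(6.38428e-06)^1.8571 = 2.080e-12·2.25203e-10 ≈ 4.684e-22.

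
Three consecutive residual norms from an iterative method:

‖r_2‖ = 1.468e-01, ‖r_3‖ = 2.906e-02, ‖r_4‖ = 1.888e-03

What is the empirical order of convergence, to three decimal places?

1.688

p ≈ ln(‖r_4‖/‖r_3‖) / ln(‖r_3‖/‖r_2‖)
  = ln(1.888e-03/2.906e-02) / ln(2.906e-02/1.468e-01)
  = ln(0.064969) / ln(0.197956)
  = -2.733845 / -1.619710 ≈ 1.687861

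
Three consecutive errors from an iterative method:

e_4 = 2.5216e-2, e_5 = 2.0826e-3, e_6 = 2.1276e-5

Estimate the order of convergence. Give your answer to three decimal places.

1.838

p ≈ ln(e_6/e_5) / ln(e_5/e_4)
  = ln(2.1276e-5/2.0826e-3) / ln(2.0826e-3/2.5216e-2)
  = ln(0.0102161) / ln(0.0825904)
  = -4.583790 / -2.493862 ≈ 1.838029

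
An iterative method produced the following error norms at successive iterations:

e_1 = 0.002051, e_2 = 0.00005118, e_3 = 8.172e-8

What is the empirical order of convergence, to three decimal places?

1.745

p ≈ ln(e_3/e_2) / ln(e_2/e_1)
  = ln(8.172e-8/0.00005118) / ln(0.00005118/0.002051)
  = ln(0.00159672) / ln(0.0249537)
  = -6.439804 / -3.690733 ≈ 1.744858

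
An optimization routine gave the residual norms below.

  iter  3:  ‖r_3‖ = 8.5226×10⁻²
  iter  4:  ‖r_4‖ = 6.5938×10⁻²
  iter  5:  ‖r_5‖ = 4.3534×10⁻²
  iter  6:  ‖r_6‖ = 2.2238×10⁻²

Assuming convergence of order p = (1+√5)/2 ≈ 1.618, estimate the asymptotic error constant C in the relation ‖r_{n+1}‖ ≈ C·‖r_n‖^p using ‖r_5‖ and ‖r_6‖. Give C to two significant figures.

3.5

C ≈ ‖r_6‖ / ‖r_5‖^1.618
  = 2.2238×10⁻² / (4.3534×10⁻²)^1.618
  = 2.2238×10⁻² / 0.00627516 ≈ 3.5438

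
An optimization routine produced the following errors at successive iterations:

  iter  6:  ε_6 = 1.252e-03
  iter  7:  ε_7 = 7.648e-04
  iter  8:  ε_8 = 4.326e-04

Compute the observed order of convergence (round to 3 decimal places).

p ≈ ln(ε_8/ε_7) / ln(ε_7/ε_6)
  = ln(4.326e-04/7.648e-04) / ln(7.648e-04/1.252e-03)
  = ln(0.565638) / ln(0.610863)
  = -0.569801 / -0.492883 ≈ 1.156057

1.156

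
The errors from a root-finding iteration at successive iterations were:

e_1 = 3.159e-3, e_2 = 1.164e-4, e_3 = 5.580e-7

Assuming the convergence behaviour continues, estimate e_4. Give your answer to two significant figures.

9.9e-11

First estimate the order: p ≈ ln(e_3/e_2) / ln(e_2/e_1) = ln(5.580e-7/1.164e-4)/ln(1.164e-4/3.159e-3) = ln(0.00479381)/ln(0.0368471) ≈ 1.6178.
Then e_4 ≈ e_3·(e_3/e_2)^p = 5.580e-7·(0.00479381)^1.6178 = 5.580e-7·0.000176932 ≈ 9.873e-11.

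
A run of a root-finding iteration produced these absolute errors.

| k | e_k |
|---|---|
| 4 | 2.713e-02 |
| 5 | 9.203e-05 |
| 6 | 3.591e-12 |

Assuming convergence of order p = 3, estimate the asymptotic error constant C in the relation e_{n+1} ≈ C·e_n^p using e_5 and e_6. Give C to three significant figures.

C ≈ e_6 / e_5^3
  = 3.591e-12 / (9.203e-05)^3
  = 3.591e-12 / 7.7945e-13 ≈ 4.6071

4.61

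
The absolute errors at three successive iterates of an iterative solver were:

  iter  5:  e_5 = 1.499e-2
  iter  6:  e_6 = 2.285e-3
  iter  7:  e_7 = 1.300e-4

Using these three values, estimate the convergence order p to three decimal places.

1.524

p ≈ ln(e_7/e_6) / ln(e_6/e_5)
  = ln(1.300e-4/2.285e-3) / ln(2.285e-3/1.499e-2)
  = ln(0.0568928) / ln(0.152435)
  = -2.866586 / -1.881017 ≈ 1.523955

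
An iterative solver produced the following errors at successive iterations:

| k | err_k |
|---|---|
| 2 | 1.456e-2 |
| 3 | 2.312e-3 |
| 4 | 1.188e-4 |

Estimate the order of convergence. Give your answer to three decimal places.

p ≈ ln(err_4/err_3) / ln(err_3/err_2)
  = ln(1.188e-4/2.312e-3) / ln(2.312e-3/1.456e-2)
  = ln(0.0513841) / ln(0.158791)
  = -2.968426 / -1.840166 ≈ 1.613129

1.613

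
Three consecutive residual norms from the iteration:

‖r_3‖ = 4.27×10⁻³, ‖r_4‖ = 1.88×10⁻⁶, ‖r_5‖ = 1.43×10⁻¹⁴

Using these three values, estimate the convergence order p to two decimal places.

p ≈ ln(‖r_5‖/‖r_4‖) / ln(‖r_4‖/‖r_3‖)
  = ln(1.43×10⁻¹⁴/1.88×10⁻⁶) / ln(1.88×10⁻⁶/4.27×10⁻³)
  = ln(7.60638e-09) / ln(0.000440281)
  = -18.69428 / -7.72810 ≈ 2.41900

2.42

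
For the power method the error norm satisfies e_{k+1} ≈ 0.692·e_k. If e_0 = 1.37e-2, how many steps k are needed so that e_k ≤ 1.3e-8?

After k steps, e_k ≈ 1.37e-2·0.692^k.
Need 0.692^k ≤ 1.3e-8/1.37e-2 = 9.48905e-07.
k ≥ ln(9.48905e-07)/ln(0.692) = -13.8680/-0.36817 = 37.667.
Smallest integer k = 38.

38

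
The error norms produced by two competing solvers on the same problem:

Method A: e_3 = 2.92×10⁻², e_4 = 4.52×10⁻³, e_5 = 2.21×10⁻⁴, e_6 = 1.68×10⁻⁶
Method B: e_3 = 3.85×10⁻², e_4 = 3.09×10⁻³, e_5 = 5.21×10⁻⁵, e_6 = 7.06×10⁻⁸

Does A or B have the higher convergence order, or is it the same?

Method A: p ≈ ln(1.68×10⁻⁶/2.21×10⁻⁴)/ln(2.21×10⁻⁴/4.52×10⁻³) ≈ 1.62.
Method B: p ≈ ln(7.06×10⁻⁸/5.21×10⁻⁵)/ln(5.21×10⁻⁵/3.09×10⁻³) ≈ 1.62.
Both orders ≈ 1.6 — effectively the same.

same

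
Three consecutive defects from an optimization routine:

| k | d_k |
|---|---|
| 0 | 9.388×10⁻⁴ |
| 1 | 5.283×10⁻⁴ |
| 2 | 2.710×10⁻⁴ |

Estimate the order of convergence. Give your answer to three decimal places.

1.161

p ≈ ln(d_2/d_1) / ln(d_1/d_0)
  = ln(2.710×10⁻⁴/5.283×10⁻⁴) / ln(5.283×10⁻⁴/9.388×10⁻⁴)
  = ln(0.512966) / ln(0.56274)
  = -0.667546 / -0.574938 ≈ 1.161075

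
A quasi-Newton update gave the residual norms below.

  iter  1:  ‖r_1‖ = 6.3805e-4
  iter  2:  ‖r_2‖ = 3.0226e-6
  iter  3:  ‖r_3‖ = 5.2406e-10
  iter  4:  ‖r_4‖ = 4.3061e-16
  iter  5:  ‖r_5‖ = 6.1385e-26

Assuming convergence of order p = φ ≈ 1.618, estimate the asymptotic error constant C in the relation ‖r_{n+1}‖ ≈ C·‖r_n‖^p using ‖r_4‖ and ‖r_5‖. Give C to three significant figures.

0.447

C ≈ ‖r_5‖ / ‖r_4‖^1.618
  = 6.1385e-26 / (4.3061e-16)^1.618
  = 6.1385e-26 / 1.37388e-25 ≈ 0.4468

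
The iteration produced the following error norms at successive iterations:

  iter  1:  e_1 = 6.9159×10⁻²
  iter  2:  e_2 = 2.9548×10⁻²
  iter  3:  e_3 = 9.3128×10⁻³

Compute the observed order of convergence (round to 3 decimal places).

p ≈ ln(e_3/e_2) / ln(e_2/e_1)
  = ln(9.3128×10⁻³/2.9548×10⁻²) / ln(2.9548×10⁻²/6.9159×10⁻²)
  = ln(0.315175) / ln(0.427247)
  = -1.154627 / -0.850393 ≈ 1.357757

1.358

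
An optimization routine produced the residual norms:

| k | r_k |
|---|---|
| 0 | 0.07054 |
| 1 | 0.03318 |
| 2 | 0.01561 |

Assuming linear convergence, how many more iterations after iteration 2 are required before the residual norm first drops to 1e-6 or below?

13

Rate ρ ≈ r_2/r_1 = 0.01561/0.03318 = 0.4705.
After j more steps, r_{2+j} ≈ 0.01561·ρ^j; need ρ^j ≤ 1e-6/0.01561 = 6.40615e-05.
j ≥ ln(6.40615e-05)/ln(0.4705) = -9.6557/-0.75396 = 12.807.
So 13 more iterations are needed.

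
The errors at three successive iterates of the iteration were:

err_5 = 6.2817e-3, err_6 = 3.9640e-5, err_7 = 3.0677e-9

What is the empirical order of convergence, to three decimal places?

p ≈ ln(err_7/err_6) / ln(err_6/err_5)
  = ln(3.0677e-9/3.9640e-5) / ln(3.9640e-5/6.2817e-3)
  = ln(7.7389e-05) / ln(0.00631039)
  = -9.466666 / -5.065558 ≈ 1.868830

1.869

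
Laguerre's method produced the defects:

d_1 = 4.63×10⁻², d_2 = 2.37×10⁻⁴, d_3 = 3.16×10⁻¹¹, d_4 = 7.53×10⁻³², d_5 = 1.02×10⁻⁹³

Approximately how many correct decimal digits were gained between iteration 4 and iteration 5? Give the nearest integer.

Digits gained ≈ log₁₀(d_4/d_5) = log₁₀(7.53×10⁻³²/1.02×10⁻⁹³) = log₁₀(7.38235e+61) ≈ 61.868.

62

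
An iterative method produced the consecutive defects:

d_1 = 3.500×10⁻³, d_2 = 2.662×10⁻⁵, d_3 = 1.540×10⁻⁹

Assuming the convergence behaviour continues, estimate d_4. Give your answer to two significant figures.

5.2e-18

First estimate the order: p ≈ ln(d_3/d_2) / ln(d_2/d_1) = ln(1.540×10⁻⁹/2.662×10⁻⁵)/ln(2.662×10⁻⁵/3.500×10⁻³) = ln(5.78512e-05)/ln(0.00760571) ≈ 2.0000.
Then d_4 ≈ d_3·(d_3/d_2)^p = 1.540×10⁻⁹·(5.78512e-05)^2.0000 = 1.540×10⁻⁹·3.34676e-09 ≈ 5.154e-18.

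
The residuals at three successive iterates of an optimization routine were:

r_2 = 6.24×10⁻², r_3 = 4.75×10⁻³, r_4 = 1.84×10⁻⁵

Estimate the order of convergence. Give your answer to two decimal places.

p ≈ ln(r_4/r_3) / ln(r_3/r_2)
  = ln(1.84×10⁻⁵/4.75×10⁻³) / ln(4.75×10⁻³/6.24×10⁻²)
  = ln(0.00387368) / ln(0.0761218)
  = -5.55355 / -2.57542 ≈ 2.15637

2.16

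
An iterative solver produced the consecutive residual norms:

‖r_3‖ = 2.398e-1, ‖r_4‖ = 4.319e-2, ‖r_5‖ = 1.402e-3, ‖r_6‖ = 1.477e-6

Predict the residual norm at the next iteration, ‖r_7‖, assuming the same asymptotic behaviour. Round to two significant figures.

First estimate the order: p ≈ ln(‖r_6‖/‖r_5‖) / ln(‖r_5‖/‖r_4‖) = ln(1.477e-6/1.402e-3)/ln(1.402e-3/4.319e-2) = ln(0.0010535)/ln(0.0324612) ≈ 2.0001.
Then ‖r_7‖ ≈ ‖r_6‖·(‖r_6‖/‖r_5‖)^p = 1.477e-6·(0.0010535)^2.0001 = 1.477e-6·1.1091e-06 ≈ 1.638e-12.

1.6e-12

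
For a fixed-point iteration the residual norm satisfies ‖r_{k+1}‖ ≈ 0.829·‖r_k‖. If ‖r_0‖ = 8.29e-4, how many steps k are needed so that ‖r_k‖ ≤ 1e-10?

After k steps, ‖r_k‖ ≈ 8.29e-4·0.829^k.
Need 0.829^k ≤ 1e-10/8.29e-4 = 1.20627e-07.
k ≥ ln(1.20627e-07)/ln(0.829) = -15.9306/-0.18754 = 84.945.
Smallest integer k = 85.

85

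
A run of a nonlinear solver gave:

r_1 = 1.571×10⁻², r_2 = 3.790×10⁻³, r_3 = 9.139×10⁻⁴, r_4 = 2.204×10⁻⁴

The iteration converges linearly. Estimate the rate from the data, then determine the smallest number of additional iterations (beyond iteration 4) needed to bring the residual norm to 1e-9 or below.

Rate ρ ≈ r_4/r_3 = 2.204×10⁻⁴/9.139×10⁻⁴ = 0.2412.
After j more steps, r_{4+j} ≈ 2.204×10⁻⁴·ρ^j; need ρ^j ≤ 1e-9/2.204×10⁻⁴ = 4.53721e-06.
j ≥ ln(4.53721e-06)/ln(0.2412) = -12.3032/-1.42213 = 8.651.
So 9 more iterations are needed.

9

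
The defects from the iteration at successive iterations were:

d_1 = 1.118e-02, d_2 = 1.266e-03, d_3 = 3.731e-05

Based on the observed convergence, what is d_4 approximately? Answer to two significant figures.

First estimate the order: p ≈ ln(d_3/d_2) / ln(d_2/d_1) = ln(3.731e-05/1.266e-03)/ln(1.266e-03/1.118e-02) = ln(0.0294708)/ln(0.113238) ≈ 1.6180.
Then d_4 ≈ d_3·(d_3/d_2)^p = 3.731e-05·(0.0294708)^1.6180 = 3.731e-05·0.00333792 ≈ 1.245e-07.

1.2e-7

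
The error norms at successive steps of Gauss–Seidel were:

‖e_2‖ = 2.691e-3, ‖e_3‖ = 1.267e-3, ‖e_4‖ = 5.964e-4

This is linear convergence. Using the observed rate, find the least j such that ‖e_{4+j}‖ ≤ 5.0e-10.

19

Rate ρ ≈ ‖e_4‖/‖e_3‖ = 5.964e-4/1.267e-3 = 0.4707.
After j more steps, ‖e_{4+j}‖ ≈ 5.964e-4·ρ^j; need ρ^j ≤ 5.0e-10/5.964e-4 = 8.38364e-07.
j ≥ ln(8.38364e-07)/ln(0.4707) = -13.9918/-0.75353 = 18.568.
So 19 more iterations are needed.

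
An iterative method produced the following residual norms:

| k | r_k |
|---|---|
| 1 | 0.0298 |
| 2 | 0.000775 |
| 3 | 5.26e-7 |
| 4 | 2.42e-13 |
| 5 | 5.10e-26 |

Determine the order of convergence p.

Consecutive ratios: r_5/r_4 = 5.10e-26/2.42e-13 = 2.10744e-13, r_4/r_3 = 2.42e-13/5.26e-7 = 4.60076e-07.
p ≈ ln(2.10744e-13)/ln(4.60076e-07) = -29.1881/-14.5919 ≈ 2.00.
So the convergence is quadratic (order 2).

2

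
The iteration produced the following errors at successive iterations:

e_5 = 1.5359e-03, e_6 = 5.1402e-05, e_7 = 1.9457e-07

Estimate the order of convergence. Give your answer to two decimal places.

1.64

p ≈ ln(e_7/e_6) / ln(e_6/e_5)
  = ln(1.9457e-07/5.1402e-05) / ln(5.1402e-05/1.5359e-03)
  = ln(0.00378526) / ln(0.033467)
  = -5.57664 / -3.39720 ≈ 1.64154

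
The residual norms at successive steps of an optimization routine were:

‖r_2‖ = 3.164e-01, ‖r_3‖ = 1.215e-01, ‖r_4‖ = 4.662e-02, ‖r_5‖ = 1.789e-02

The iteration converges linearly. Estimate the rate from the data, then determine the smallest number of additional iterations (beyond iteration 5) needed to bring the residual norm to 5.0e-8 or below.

14

Rate ρ ≈ ‖r_5‖/‖r_4‖ = 1.789e-02/4.662e-02 = 0.3837.
After j more steps, ‖r_{5+j}‖ ≈ 1.789e-02·ρ^j; need ρ^j ≤ 5.0e-8/1.789e-02 = 2.79486e-06.
j ≥ ln(2.79486e-06)/ln(0.3837) = -12.7877/-0.95789 = 13.350.
So 14 more iterations are needed.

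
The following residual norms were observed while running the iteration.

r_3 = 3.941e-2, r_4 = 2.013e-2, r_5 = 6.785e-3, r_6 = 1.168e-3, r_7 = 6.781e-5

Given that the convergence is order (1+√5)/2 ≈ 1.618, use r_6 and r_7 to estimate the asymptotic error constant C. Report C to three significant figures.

C ≈ r_7 / r_6^1.618
  = 6.781e-5 / (1.168e-3)^1.618
  = 6.781e-5 / 1.79938e-05 ≈ 3.7685

3.77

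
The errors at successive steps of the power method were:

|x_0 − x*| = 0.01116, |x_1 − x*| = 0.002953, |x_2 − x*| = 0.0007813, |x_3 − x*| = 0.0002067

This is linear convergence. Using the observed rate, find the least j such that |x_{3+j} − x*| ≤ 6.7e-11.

12

Rate ρ ≈ |x_3 − x*|/|x_2 − x*| = 0.0002067/0.0007813 = 0.2646.
After j more steps, |x_{3+j} − x*| ≈ 0.0002067·ρ^j; need ρ^j ≤ 6.7e-11/0.0002067 = 3.24141e-07.
j ≥ ln(3.24141e-07)/ln(0.2646) = -14.9421/-1.32954 = 11.239.
So 12 more iterations are needed.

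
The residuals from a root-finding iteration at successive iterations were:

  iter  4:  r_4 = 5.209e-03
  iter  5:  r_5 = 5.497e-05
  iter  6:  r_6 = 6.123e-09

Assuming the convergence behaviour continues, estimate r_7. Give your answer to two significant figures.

7.6e-17

First estimate the order: p ≈ ln(r_6/r_5) / ln(r_5/r_4) = ln(6.123e-09/5.497e-05)/ln(5.497e-05/5.209e-03) = ln(0.000111388)/ln(0.0105529) ≈ 2.0000.
Then r_7 ≈ r_6·(r_6/r_5)^p = 6.123e-09·(0.000111388)^2.0000 = 6.123e-09·1.24073e-08 ≈ 7.597e-17.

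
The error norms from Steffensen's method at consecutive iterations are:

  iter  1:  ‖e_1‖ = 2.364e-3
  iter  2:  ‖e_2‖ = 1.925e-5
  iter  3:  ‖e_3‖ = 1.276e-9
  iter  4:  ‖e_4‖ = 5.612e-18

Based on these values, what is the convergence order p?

Consecutive ratios: ‖e_4‖/‖e_3‖ = 5.612e-18/1.276e-9 = 4.39812e-09, ‖e_3‖/‖e_2‖ = 1.276e-9/1.925e-5 = 6.62857e-05.
p ≈ ln(4.39812e-09)/ln(6.62857e-05) = -19.2421/-9.6215 ≈ 2.00.
So the convergence is quadratic (order 2).

2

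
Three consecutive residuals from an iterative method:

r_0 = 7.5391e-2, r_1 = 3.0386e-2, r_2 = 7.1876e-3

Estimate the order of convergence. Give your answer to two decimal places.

p ≈ ln(r_2/r_1) / ln(r_1/r_0)
  = ln(7.1876e-3/3.0386e-2) / ln(3.0386e-2/7.5391e-2)
  = ln(0.236543) / ln(0.403045)
  = -1.44163 / -0.90871 ≈ 1.58646

1.59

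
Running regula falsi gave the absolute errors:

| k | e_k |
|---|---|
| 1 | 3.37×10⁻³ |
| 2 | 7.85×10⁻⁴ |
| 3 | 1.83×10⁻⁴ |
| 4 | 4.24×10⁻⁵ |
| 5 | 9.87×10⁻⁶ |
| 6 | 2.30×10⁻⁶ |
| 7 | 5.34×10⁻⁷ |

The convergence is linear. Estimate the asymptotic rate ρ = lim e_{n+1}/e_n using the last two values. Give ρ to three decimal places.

ρ ≈ e_7/e_6 = 5.34×10⁻⁷/2.30×10⁻⁶ = 0.23217

0.232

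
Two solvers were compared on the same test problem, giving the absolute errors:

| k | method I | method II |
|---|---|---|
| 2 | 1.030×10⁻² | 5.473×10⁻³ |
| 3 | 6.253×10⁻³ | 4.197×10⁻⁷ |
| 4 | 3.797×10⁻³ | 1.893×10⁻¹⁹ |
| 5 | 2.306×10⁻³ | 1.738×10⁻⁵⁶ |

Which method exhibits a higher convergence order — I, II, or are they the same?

II

Method I: p ≈ ln(2.306×10⁻³/3.797×10⁻³)/ln(3.797×10⁻³/6.253×10⁻³) ≈ 1.00.
Method II: p ≈ ln(1.738×10⁻⁵⁶/1.893×10⁻¹⁹)/ln(1.893×10⁻¹⁹/4.197×10⁻⁷) ≈ 3.00.
Method II has the higher order (≈3.0 vs ≈1.0).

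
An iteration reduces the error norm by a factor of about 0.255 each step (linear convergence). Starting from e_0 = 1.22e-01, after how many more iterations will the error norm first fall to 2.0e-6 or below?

After k steps, e_k ≈ 1.22e-01·0.255^k.
Need 0.255^k ≤ 2.0e-6/1.22e-01 = 1.63934e-05.
k ≥ ln(1.63934e-05)/ln(0.255) = -11.0186/-1.36649 = 8.063.
Smallest integer k = 9.

9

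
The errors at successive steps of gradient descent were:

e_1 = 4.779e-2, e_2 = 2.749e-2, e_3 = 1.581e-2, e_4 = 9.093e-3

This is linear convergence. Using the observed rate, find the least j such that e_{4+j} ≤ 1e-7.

Rate ρ ≈ e_4/e_3 = 9.093e-3/1.581e-2 = 0.5751.
After j more steps, e_{4+j} ≈ 9.093e-3·ρ^j; need ρ^j ≤ 1e-7/9.093e-3 = 1.09975e-05.
j ≥ ln(1.09975e-05)/ln(0.5751) = -11.4178/-0.55321 = 20.639.
So 21 more iterations are needed.

21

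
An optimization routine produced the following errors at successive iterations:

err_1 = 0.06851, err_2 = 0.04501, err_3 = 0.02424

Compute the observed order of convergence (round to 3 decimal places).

1.473

p ≈ ln(err_3/err_2) / ln(err_2/err_1)
  = ln(0.02424/0.04501) / ln(0.04501/0.06851)
  = ln(0.538547) / ln(0.656984)
  = -0.618881 / -0.420096 ≈ 1.473189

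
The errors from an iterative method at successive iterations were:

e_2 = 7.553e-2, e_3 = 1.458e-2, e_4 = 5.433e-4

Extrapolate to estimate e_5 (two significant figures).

7.5e-7

First estimate the order: p ≈ ln(e_4/e_3) / ln(e_3/e_2) = ln(5.433e-4/1.458e-2)/ln(1.458e-2/7.553e-2) = ln(0.0372634)/ln(0.193036) ≈ 2.0000.
Then e_5 ≈ e_4·(e_4/e_3)^p = 5.433e-4·(0.0372634)^2.0000 = 5.433e-4·0.00138856 ≈ 7.544e-07.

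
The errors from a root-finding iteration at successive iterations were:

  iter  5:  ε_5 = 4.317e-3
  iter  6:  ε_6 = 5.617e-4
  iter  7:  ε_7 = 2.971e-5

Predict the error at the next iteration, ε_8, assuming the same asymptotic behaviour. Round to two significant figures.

4.3e-7

First estimate the order: p ≈ ln(ε_7/ε_6) / ln(ε_6/ε_5) = ln(2.971e-5/5.617e-4)/ln(5.617e-4/4.317e-3) = ln(0.052893)/ln(0.130114) ≈ 1.4414.
Then ε_8 ≈ ε_7·(ε_7/ε_6)^p = 2.971e-5·(0.052893)^1.4414 = 2.971e-5·0.0144513 ≈ 4.293e-07.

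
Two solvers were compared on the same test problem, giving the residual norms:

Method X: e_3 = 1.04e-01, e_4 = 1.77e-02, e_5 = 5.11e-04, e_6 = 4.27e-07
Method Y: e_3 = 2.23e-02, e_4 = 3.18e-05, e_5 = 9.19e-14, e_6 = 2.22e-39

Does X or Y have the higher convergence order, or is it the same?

Method X: p ≈ ln(4.27e-07/5.11e-04)/ln(5.11e-04/1.77e-02) ≈ 2.00.
Method Y: p ≈ ln(2.22e-39/9.19e-14)/ln(9.19e-14/3.18e-05) ≈ 3.00.
Method Y has the higher order (≈3.0 vs ≈2.0).

Y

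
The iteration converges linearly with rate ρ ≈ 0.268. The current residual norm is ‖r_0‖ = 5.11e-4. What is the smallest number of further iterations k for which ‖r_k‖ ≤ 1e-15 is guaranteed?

21

After k steps, ‖r_k‖ ≈ 5.11e-4·0.268^k.
Need 0.268^k ≤ 1e-15/5.11e-4 = 1.95695e-12.
k ≥ ln(1.95695e-12)/ln(0.268) = -26.9596/-1.31677 = 20.474.
Smallest integer k = 21.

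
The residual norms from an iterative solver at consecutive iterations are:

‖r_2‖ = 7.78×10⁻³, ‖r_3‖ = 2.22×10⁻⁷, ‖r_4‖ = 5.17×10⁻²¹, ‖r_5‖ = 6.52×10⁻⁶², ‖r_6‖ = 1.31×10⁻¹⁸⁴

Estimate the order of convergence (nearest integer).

3

Consecutive ratios: ‖r_6‖/‖r_5‖ = 1.31×10⁻¹⁸⁴/6.52×10⁻⁶² = 2.0092e-123, ‖r_5‖/‖r_4‖ = 6.52×10⁻⁶²/5.17×10⁻²¹ = 1.26112e-41.
p ≈ ln(2.0092e-123)/ln(1.26112e-41) = -282.5202/-94.1740 ≈ 3.00.
So the convergence is cubic (order 3).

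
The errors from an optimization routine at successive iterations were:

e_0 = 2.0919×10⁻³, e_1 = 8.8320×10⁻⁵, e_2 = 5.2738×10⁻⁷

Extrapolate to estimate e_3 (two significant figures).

1.3e-10

First estimate the order: p ≈ ln(e_2/e_1) / ln(e_1/e_0) = ln(5.2738×10⁻⁷/8.8320×10⁻⁵)/ln(8.8320×10⁻⁵/2.0919×10⁻³) = ln(0.00597124)/ln(0.04222) ≈ 1.6180.
Then e_3 ≈ e_2·(e_2/e_1)^p = 5.2738×10⁻⁷·(0.00597124)^1.6180 = 5.2738×10⁻⁷·0.000252158 ≈ 1.33e-10.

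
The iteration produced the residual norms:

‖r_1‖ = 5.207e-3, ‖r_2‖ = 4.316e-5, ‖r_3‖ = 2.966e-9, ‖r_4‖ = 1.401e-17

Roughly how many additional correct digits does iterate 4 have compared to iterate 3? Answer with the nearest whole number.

Digits gained ≈ log₁₀(‖r_3‖/‖r_4‖) = log₁₀(2.966e-9/1.401e-17) = log₁₀(2.11706e+08) ≈ 8.326.

8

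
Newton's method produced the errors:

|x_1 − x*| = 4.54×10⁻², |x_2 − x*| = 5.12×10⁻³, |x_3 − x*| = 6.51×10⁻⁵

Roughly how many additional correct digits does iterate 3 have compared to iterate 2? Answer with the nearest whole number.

2

Digits gained ≈ log₁₀(|x_2 − x*|/|x_3 − x*|) = log₁₀(5.12×10⁻³/6.51×10⁻⁵) = log₁₀(78.6482) ≈ 1.896.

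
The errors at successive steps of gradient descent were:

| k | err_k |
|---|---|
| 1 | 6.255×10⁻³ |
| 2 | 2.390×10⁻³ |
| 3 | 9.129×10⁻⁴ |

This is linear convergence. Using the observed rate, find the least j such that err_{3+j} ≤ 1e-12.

Rate ρ ≈ err_3/err_2 = 9.129×10⁻⁴/2.390×10⁻³ = 0.3820.
After j more steps, err_{3+j} ≈ 9.129×10⁻⁴·ρ^j; need ρ^j ≤ 1e-12/9.129×10⁻⁴ = 1.09541e-09.
j ≥ ln(1.09541e-09)/ln(0.3820) = -20.6321/-0.96233 = 21.440.
So 22 more iterations are needed.

22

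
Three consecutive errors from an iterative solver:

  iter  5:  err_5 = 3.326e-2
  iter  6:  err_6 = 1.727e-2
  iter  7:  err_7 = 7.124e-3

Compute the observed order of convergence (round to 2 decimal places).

1.35

p ≈ ln(err_7/err_6) / ln(err_6/err_5)
  = ln(7.124e-3/1.727e-2) / ln(1.727e-2/3.326e-2)
  = ln(0.412507) / ln(0.519242)
  = -0.88550 / -0.65539 ≈ 1.35110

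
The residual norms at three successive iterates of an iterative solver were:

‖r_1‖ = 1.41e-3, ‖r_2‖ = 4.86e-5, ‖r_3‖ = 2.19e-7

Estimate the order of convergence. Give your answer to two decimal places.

1.60

p ≈ ln(‖r_3‖/‖r_2‖) / ln(‖r_2‖/‖r_1‖)
  = ln(2.19e-7/4.86e-5) / ln(4.86e-5/1.41e-3)
  = ln(0.00450617) / ln(0.0344681)
  = -5.40231 / -3.36772 ≈ 1.60414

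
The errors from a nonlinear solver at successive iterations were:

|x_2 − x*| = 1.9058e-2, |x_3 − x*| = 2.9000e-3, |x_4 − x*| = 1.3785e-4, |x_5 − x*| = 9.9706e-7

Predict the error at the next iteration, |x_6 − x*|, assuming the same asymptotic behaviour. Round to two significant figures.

3.4e-10

First estimate the order: p ≈ ln(|x_5 − x*|/|x_4 − x*|) / ln(|x_4 − x*|/|x_3 − x*|) = ln(9.9706e-7/1.3785e-4)/ln(1.3785e-4/2.9000e-3) = ln(0.00723293)/ln(0.0475345) ≈ 1.6181.
Then |x_6 − x*| ≈ |x_5 − x*|·(|x_5 − x*|/|x_4 − x*|)^p = 9.9706e-7·(0.00723293)^1.6181 = 9.9706e-7·0.000343682 ≈ 3.427e-10.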